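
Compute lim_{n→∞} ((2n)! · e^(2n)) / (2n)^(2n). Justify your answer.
lim = ∞

Stirling: (2n)! ~ sqrt(2π·2n) · (2n/e)^(2n). Hence
  (2n)! · e^(2n) / (2n)^(2n) ~ sqrt(2π·2n) = sqrt(2π·2) · sqrt(n) → ∞.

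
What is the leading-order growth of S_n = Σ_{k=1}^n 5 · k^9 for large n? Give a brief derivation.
S_n ~ n^10 / 2

By integral comparison (Euler-Maclaurin), Σ_{k=1}^n 5 · k^9 = 5 · ∫_0^n x^9 dx + O(n^9) = 5 · n^10/10 = n^10 / 2 + O(n^9). (Equivalently, Faulhaber's formula gives the same leading term.)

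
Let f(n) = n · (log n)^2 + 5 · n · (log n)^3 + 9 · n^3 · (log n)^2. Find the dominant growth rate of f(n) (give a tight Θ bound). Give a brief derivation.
f(n) ∈ Θ(n^3 · (log n)^2)

Compare the terms by growth order. For large n, n^a · (log n)^b dominates n^a' · (log n)^b' iff a > a', or (a = a' and b > b'). Ranking the 3 terms shows the dominant one is 9 · n^3 · (log n)^2. Hence f(n) ∈ Θ(n^3 · (log n)^2).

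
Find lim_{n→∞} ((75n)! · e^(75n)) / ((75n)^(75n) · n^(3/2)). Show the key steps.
lim = 0

Stirling: (75n)! ~ sqrt(2π·75n) · (75n/e)^(75n). Hence
  (75n)! · e^(75n) / (75n)^(75n) ~ sqrt(2π·75n).
Dividing by n^(3/2): sqrt(2π·75n) / n^(3/2) = sqrt(2π·75) · n^((1−3)/2), so the expression behaves like sqrt(2π·75) · n^((1−3)/2) → 0.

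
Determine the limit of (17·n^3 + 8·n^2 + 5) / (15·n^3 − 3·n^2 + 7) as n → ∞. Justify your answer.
lim = 17/15

For large n the leading n^3 terms dominate both numerator and denominator. Dividing top and bottom by n^3, every other term tends to 0, leaving 17/15.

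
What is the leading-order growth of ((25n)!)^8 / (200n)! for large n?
((25n)!)^8/(200n)! ~ ((2π·25n)^(7/2) / sqrt(8)) · 8^(−8·25n)  →  0

Write N = 25n. Stirling: N! ~ sqrt(2π N)(N/e)^N and (8N)! ~ sqrt(2π·8N)·(8N/e)^(8N).
  (N!)^8/(8N)! ~ (2π N)^(8/2) (N/e)^(8N) / [sqrt(2π·8N) (8N/e)^(8N)]
     = (2π N)^(8/2) / sqrt(2π·8N) · (N/(8N))^(8N)
     = (2π N)^((8−1)/2) / sqrt(8) · 8^(−8N).
Since 8^8 > 1, the factor 8^(−8N) decays exponentially, so the ratio → 0. Substituting N = 25n gives the stated form.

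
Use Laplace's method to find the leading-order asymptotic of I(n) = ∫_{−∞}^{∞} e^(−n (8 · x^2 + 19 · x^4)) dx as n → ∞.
I(n) ~ sqrt(π/(8n))

φ(x) = 8 · x^2 + 19 · x^4 has its unique global minimum at x* = 0 (since φ'(x) = 16x + 76x^3 = 0 only at x = 0 for real x with both coefficients positive, and φ → ∞ as |x| → ∞). At x* = 0, φ(0) = 0 and φ''(0) = 16. Laplace's method then gives
  I(n) ~ sqrt(2π / (n · φ''(0))) · e^(−n φ(0)) = sqrt(2π / (16n)) = sqrt(π/(8n)).
The 19 · x^4 term contributes only at subleading order (an O(1/n) relative correction).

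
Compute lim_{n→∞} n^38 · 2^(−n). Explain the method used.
lim = 0

Exponentials with base > 1 dominate every fixed polynomial: for any fixed c, n^c / 2^n → 0 as n → ∞ (e.g. by the ratio test, or by writing 2^n = e^(n ln 2) and noting e^(n ln 2) / n^c → ∞). Hence n^38 · 2^(−n) = n^38 / 2^n → 0.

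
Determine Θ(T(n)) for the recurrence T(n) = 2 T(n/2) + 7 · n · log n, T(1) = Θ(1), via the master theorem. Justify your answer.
T(n) = Θ(n · (log n)^2)

Here log_2 2 = 1 and f(n) = 7 · n · log n = Θ(n^(log_2 2) · (log n)^1). This is the extended Case 2 of the master theorem (f matches the critical exponent up to log factors), giving T(n) = Θ(n^(log_2 2) · (log n)^(1+1)) = Θ(n · (log n)^2).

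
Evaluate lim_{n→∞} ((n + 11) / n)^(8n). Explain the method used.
lim = e^88

Rewrite as (1 + 11/n)^(8n). By the standard limit (1 + x/n)^n → e^x, we have (1 + 11/n)^n → e^11, and raising to the 8th power gives e^88.
More precisely, ln[(1 + 11/n)^(8n)] = 8n · ln(1 + 11/n) = 8n · (11/n + O(1/n^2)) = 88 + O(1/n) → 88.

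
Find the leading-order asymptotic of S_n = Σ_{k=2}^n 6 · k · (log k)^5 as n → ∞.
S_n ~ 3 · n^2 · (log n)^5

By integral comparison, S_n = ∫_1^n 6 · x · (log x)^5 dx + O(n · (log n)^5). For the integral, the leading term of ∫_1^n x^1 (log x)^5 dx is n^2/2 · (log n)^5 (by repeated integration by parts; each step lowers the log-exponent and produces a relatively O(1/log n) correction). Hence S_n ~ 3 · n^2 · (log n)^5.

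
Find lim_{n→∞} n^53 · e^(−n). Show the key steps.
lim = 0

Exponentials with base > 1 dominate every fixed polynomial: for any fixed c, n^c / e^n → 0 as n → ∞ (e.g. by the ratio test, or since e^n grows faster than any power of n). Hence n^53 · e^(−n) = n^53 / e^n → 0.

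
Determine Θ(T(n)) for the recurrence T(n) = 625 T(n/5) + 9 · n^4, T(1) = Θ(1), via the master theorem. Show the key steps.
T(n) = Θ(n^4 log n)

log_5 625 = 4, and f(n) = 9 · n^4 = Θ(n^(log_5 625)). This is Case 2 of the master theorem: T(n) = Θ(f(n) · log n) = Θ(n^4 log n).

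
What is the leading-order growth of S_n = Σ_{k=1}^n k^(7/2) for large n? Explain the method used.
S_n ~ (2/9) · n^(9/2)

Integral comparison: Σ_{k=1}^n k^(7/2) = ∫_0^n x^(7/2) dx + O(n^(7/2)). The integral is n^(1 + 7/2) / (1 + 7/2) = n^((7+2)/2) / ((7+2)/2) = (2/9) · n^(9/2).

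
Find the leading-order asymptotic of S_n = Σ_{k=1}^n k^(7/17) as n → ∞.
S_n ~ (17/24) · n^(24/17)

Integral comparison: Σ_{k=1}^n k^(7/17) = ∫_0^n x^(7/17) dx + O(n^(7/17)). The integral is n^(1 + 7/17) / (1 + 7/17) = n^((7+17)/17) / ((7+17)/17) = (17/24) · n^(24/17).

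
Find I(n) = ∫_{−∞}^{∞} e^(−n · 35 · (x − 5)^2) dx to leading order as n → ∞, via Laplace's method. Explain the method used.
I(n) = sqrt(π/(35n))

Here φ(x) = 35 · (x − 5)^2 has its unique minimum at x* = 5 with φ(x*) = 0 and φ''(x*) = 70. Laplace's method gives
  I(n) ~ e^(−n φ(x*)) · sqrt(2π / (n · φ''(x*))) = sqrt(2π / (70n)) = sqrt(π/(35n)).
This is exact: substituting u = (x − 5)·sqrt(35n) gives I(n) = (1/sqrt(35n)) ∫_{−∞}^{∞} e^(−u^2) du = sqrt(π/(35n)).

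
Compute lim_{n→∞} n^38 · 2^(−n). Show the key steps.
lim = 0

Exponentials with base > 1 dominate every fixed polynomial: for any fixed c, n^c / 2^n → 0 as n → ∞ (e.g. by the ratio test, or by writing 2^n = e^(n ln 2) and noting e^(n ln 2) / n^c → ∞). Hence n^38 · 2^(−n) = n^38 / 2^n → 0.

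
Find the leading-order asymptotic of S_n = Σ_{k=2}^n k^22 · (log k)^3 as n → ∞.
S_n ~ n^23 · (log n)^3 / 23

By integral comparison, S_n = ∫_1^n x^22 · (log x)^3 dx + O(n^22 · (log n)^3). For the integral, the leading term of ∫_1^n x^22 (log x)^3 dx is n^23/23 · (log n)^3 (by repeated integration by parts; each step lowers the log-exponent and produces a relatively O(1/log n) correction). Hence S_n ~ n^23 · (log n)^3 / 23.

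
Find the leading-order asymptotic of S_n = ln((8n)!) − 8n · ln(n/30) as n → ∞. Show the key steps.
S_n ~ 8n · (ln 240 − 1) + O(ln n)

Stirling: ln((8n)!) = 8n ln(8n) − 8n + O(ln n).
  S_n = 8n ln(8n) − 8n − 8n ln(n/30) + O(ln n)
      = 8n ln(8n) − 8n ln n + 8n ln 30 − 8n + O(ln n)
      = 8n ln 8 + 8n ln 30 − 8n + O(ln n)
      = 8n (ln 240 − 1) + O(ln n).
Numerically ln(240) − 1 ≈ 4.4806.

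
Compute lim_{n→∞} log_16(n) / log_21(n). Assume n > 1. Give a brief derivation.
lim = ln(21) / ln(16) = log_16(21)

Change of base: log_16(n) = ln n / ln 16 and log_21(n) = ln n / ln 21. The ratio is (ln n / ln 16) · (ln 21 / ln n) = ln 21 / ln 16, a constant independent of n. So the limit is ln 21 / ln 16 = log_16(21).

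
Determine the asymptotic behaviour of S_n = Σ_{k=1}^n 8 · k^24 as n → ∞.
S_n ~ 8 · n^25 / 25

By integral comparison (Euler-Maclaurin), Σ_{k=1}^n 8 · k^24 = 8 · ∫_0^n x^24 dx + O(n^24) = 8 · n^25/25 + O(n^24). (Equivalently, Faulhaber's formula gives the same leading term.)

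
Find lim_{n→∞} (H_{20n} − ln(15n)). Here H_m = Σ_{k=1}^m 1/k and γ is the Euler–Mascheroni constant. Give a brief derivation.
lim = ln(4/3) + γ

By Euler-Maclaurin, H_m = ln m + γ + O(1/m). So
  H_{20n} − ln(15n) = ln(20n) + γ − ln(15n) + O(1/n)
                       = ln(20/15) + γ + O(1/n).
Hence the limit is ln(20/15) + γ (= ln(4/3)).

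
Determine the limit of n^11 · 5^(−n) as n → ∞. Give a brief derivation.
lim = 0

Exponentials with base > 1 dominate every fixed polynomial: for any fixed c, n^c / 5^n → 0 as n → ∞ (e.g. by the ratio test, or by writing 5^n = e^(n ln 5) and noting e^(n ln 5) / n^c → ∞). Hence n^11 · 5^(−n) = n^11 / 5^n → 0.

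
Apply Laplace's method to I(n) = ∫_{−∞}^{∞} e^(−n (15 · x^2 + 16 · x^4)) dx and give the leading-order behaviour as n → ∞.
I(n) ~ sqrt(π/(15n))

φ(x) = 15 · x^2 + 16 · x^4 has its unique global minimum at x* = 0 (since φ'(x) = 30x + 64x^3 = 0 only at x = 0 for real x with both coefficients positive, and φ → ∞ as |x| → ∞). At x* = 0, φ(0) = 0 and φ''(0) = 30. Laplace's method then gives
  I(n) ~ sqrt(2π / (n · φ''(0))) · e^(−n φ(0)) = sqrt(2π / (30n)) = sqrt(π/(15n)).
The 16 · x^4 term contributes only at subleading order (an O(1/n) relative correction).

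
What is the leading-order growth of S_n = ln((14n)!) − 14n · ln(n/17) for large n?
S_n ~ 14n · (ln 238 − 1) + O(ln n)

Stirling: ln((14n)!) = 14n ln(14n) − 14n + O(ln n).
  S_n = 14n ln(14n) − 14n − 14n ln(n/17) + O(ln n)
      = 14n ln(14n) − 14n ln n + 14n ln 17 − 14n + O(ln n)
      = 14n ln 14 + 14n ln 17 − 14n + O(ln n)
      = 14n (ln 238 − 1) + O(ln n).
Numerically ln(238) − 1 ≈ 4.4723.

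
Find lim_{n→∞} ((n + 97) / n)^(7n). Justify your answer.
lim = e^679

Rewrite as (1 + 97/n)^(7n). By the standard limit (1 + x/n)^n → e^x, we have (1 + 97/n)^n → e^97, and raising to the 7th power gives e^679.
More precisely, ln[(1 + 97/n)^(7n)] = 7n · ln(1 + 97/n) = 7n · (97/n + O(1/n^2)) = 679 + O(1/n) → 679.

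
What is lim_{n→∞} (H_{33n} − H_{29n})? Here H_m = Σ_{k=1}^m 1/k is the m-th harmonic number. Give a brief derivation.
lim = ln(33/29)

Euler-Maclaurin gives H_m = ln m + γ + 1/(2m) + O(1/m^2). The γ and O(1/m) terms cancel in the difference:
  H_{33n} − H_{29n} = ln(33n) − ln(29n) + O(1/n) = ln(33/29) + O(1/n).
Hence the limit is ln(33/29).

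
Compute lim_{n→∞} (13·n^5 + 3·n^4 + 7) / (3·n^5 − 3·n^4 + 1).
lim = 13/3

For large n the leading n^5 terms dominate both numerator and denominator. Dividing top and bottom by n^5, every other term tends to 0, leaving 13/3.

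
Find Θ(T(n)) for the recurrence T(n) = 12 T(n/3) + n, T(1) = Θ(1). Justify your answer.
T(n) = Θ(n^(log_3 12))

Master theorem: compare f(n) = n to n^(log_3 12) where log_3 12 ≈ 2.262. Since 1 < log_3 12, we have f(n) = O(n^(log_3 12 − ε)) for some ε > 0 — Case 1. Hence T(n) = Θ(n^(log_3 12)).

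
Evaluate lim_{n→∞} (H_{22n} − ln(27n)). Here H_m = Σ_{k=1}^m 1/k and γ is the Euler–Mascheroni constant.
lim = ln(22/27) + γ

By Euler-Maclaurin, H_m = ln m + γ + O(1/m). So
  H_{22n} − ln(27n) = ln(22n) + γ − ln(27n) + O(1/n)
                       = ln(22/27) + γ + O(1/n).
Hence the limit is ln(22/27) + γ.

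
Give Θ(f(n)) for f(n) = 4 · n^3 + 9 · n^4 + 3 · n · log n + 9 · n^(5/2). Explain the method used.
f(n) ∈ Θ(n^4)

Compare the terms by growth order. For large n, n^a · (log n)^b dominates n^a' · (log n)^b' iff a > a', or (a = a' and b > b'). Ranking the 4 terms shows the dominant one is 9 · n^4. Hence f(n) ∈ Θ(n^4).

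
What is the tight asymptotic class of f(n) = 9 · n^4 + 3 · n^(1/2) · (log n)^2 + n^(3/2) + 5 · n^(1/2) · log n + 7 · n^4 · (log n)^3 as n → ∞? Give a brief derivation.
f(n) ∈ Θ(n^4 · (log n)^3)

Compare the terms by growth order. For large n, n^a · (log n)^b dominates n^a' · (log n)^b' iff a > a', or (a = a' and b > b'). Ranking the 5 terms shows the dominant one is 7 · n^4 · (log n)^3. Hence f(n) ∈ Θ(n^4 · (log n)^3).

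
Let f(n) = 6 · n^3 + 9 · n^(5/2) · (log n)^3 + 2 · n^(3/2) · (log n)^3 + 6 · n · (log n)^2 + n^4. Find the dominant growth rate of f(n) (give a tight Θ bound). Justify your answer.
f(n) ∈ Θ(n^4)

Compare the terms by growth order. For large n, n^a · (log n)^b dominates n^a' · (log n)^b' iff a > a', or (a = a' and b > b'). Ranking the 5 terms shows the dominant one is n^4. Hence f(n) ∈ Θ(n^4).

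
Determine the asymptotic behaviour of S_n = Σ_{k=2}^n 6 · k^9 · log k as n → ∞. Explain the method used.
S_n ~ 3 · n^10 log n / 5 − 3 · n^10 / 50

By integral comparison, S_n = ∫_1^n 6 · x^9 · log x dx + O(n^9 · log n). For the integral, ∫ x^9 log x dx = n^10 log n / 10 − n^10/100 (integration by parts). Hence S_n ~ 3 · n^10 log n / 5 − 3 · n^10 / 50.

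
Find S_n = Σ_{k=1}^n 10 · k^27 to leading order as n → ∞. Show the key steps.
S_n ~ 5 · n^28 / 14

By integral comparison (Euler-Maclaurin), Σ_{k=1}^n 10 · k^27 = 10 · ∫_0^n x^27 dx + O(n^27) = 10 · n^28/28 = 5 · n^28 / 14 + O(n^27). (Equivalently, Faulhaber's formula gives the same leading term.)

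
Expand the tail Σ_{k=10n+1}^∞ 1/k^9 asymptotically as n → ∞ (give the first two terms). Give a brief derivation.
Σ_{k>10n} 1/k^9 = 1/(8 · (10n)^8) − 1/(2 · (10n)^9) + O(1/(10n)^10)

Compare to the integral: ∫_{10n}^∞ x^(−9) dx = [−x^(−8)/8]_{10n}^∞ = 1/((9−1)·(10n)^8). The Euler-Maclaurin correction adds −f(10n)/2 = −1/(2·(10n)^9). Euler-Maclaurin then gives
  Σ_{k>10n} 1/k^9 = ∫_{10n}^∞ dx/x^9 − 1/(2·(10n)^9) + O(1/(10n)^10).
(Equivalently this is ζ(9) − Σ_{k≤10n} 1/k^9.)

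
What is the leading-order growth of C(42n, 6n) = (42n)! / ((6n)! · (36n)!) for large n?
C(42n, 6n) ~ (823543/46656)^(6n) · sqrt(7/(12π·6n))

Write N = 6n. Apply Stirling to each factorial:
  (7N)! ~ sqrt(2π·7N) · (7N/e)^(7N),
  N! ~ sqrt(2π N) · (N/e)^N,
  (6N)! ~ sqrt(2π·6N) · (6N/e)^(6N).
The exponential factors combine to (7N)^(7N) / (N^N · (6N)^(6N)) = 7^(7N)/6^(6N) = (7^7/6^6)^N = (823543/46656)^N.
The square-root prefactors combine to sqrt(2π·7N) / (sqrt(2π N)·sqrt(2π·6N)) = sqrt(7 / (2π·6·N)) = sqrt(7/(12π·6n)).
Substituting N = 6n: C(42n, 6n) ~ (823543/46656)^(6n) · sqrt(7/(12π·6n)).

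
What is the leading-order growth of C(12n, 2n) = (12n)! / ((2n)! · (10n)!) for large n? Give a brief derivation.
C(12n, 2n) ~ (46656/3125)^(2n) · sqrt(3/(5π·2n))

Write N = 2n. Apply Stirling to each factorial:
  (6N)! ~ sqrt(2π·6N) · (6N/e)^(6N),
  N! ~ sqrt(2π N) · (N/e)^N,
  (5N)! ~ sqrt(2π·5N) · (5N/e)^(5N).
The exponential factors combine to (6N)^(6N) / (N^N · (5N)^(5N)) = 6^(6N)/5^(5N) = (6^6/5^5)^N = (46656/3125)^N.
The square-root prefactors combine to sqrt(2π·6N) / (sqrt(2π N)·sqrt(2π·5N)) = sqrt(6 / (2π·5·N)) = sqrt(3/(5π·2n)).
Substituting N = 2n: C(12n, 2n) ~ (46656/3125)^(2n) · sqrt(3/(5π·2n)).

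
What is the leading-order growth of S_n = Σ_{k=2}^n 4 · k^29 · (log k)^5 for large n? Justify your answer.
S_n ~ 2 · n^30 · (log n)^5 / 15

By integral comparison, S_n = ∫_1^n 4 · x^29 · (log x)^5 dx + O(n^29 · (log n)^5). For the integral, the leading term of ∫_1^n x^29 (log x)^5 dx is n^30/30 · (log n)^5 (by repeated integration by parts; each step lowers the log-exponent and produces a relatively O(1/log n) correction). Hence S_n ~ 2 · n^30 · (log n)^5 / 15.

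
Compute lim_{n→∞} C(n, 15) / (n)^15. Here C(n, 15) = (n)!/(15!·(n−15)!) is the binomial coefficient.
lim = 1/15! = 1/1307674368000

With N = n → ∞: C(N, 15) / N^15 = [N(N−1)…(N−14)] / (15! · N^15) = (1/15!) · 1 · (1 − 1/n) · … · (1 − 14/n). Each factor → 1 as N → ∞, so the limit is 1/15! = 1/1307674368000.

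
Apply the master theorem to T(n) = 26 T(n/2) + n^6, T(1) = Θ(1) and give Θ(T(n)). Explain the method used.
T(n) = Θ(n^6)

log_2 26 ≈ 4.700. f(n) = n^6 dominates n^(log_2 26) since 6 > 4.700, and the regularity condition a·f(n/b) = 26·(n/2)^6 = (26/64)·n^6 ≤ c·f(n) holds with c = 26/64 ≈ 0.406 < 1. So this is Case 3: T(n) = Θ(f(n)) = Θ(n^6).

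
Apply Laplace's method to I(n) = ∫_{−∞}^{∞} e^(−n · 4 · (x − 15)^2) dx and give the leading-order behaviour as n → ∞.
I(n) = sqrt(π/(4n))

Here φ(x) = 4 · (x − 15)^2 has its unique minimum at x* = 15 with φ(x*) = 0 and φ''(x*) = 8. Laplace's method gives
  I(n) ~ e^(−n φ(x*)) · sqrt(2π / (n · φ''(x*))) = sqrt(2π / (8n)) = sqrt(π/(4n)).
This is exact: substituting u = (x − 15)·sqrt(4n) gives I(n) = (1/sqrt(4n)) ∫_{−∞}^{∞} e^(−u^2) du = sqrt(π/(4n)).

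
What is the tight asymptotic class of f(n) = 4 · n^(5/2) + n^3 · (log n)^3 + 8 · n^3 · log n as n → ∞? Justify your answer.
f(n) ∈ Θ(n^3 · (log n)^3)

Compare the terms by growth order. For large n, n^a · (log n)^b dominates n^a' · (log n)^b' iff a > a', or (a = a' and b > b'). Ranking the 3 terms shows the dominant one is n^3 · (log n)^3. Hence f(n) ∈ Θ(n^3 · (log n)^3).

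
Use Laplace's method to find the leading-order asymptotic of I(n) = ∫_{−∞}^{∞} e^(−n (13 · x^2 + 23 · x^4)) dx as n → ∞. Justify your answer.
I(n) ~ sqrt(π/(13n))

φ(x) = 13 · x^2 + 23 · x^4 has its unique global minimum at x* = 0 (since φ'(x) = 26x + 92x^3 = 0 only at x = 0 for real x with both coefficients positive, and φ → ∞ as |x| → ∞). At x* = 0, φ(0) = 0 and φ''(0) = 26. Laplace's method then gives
  I(n) ~ sqrt(2π / (n · φ''(0))) · e^(−n φ(0)) = sqrt(2π / (26n)) = sqrt(π/(13n)).
The 23 · x^4 term contributes only at subleading order (an O(1/n) relative correction).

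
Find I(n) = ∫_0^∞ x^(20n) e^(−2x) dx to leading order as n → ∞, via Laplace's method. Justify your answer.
I(n) ~ (sqrt(2π·20n) / 2) · (20n/(2e))^(20n)

Write the integrand as exp(20n ln x − 2x) and set f(x) = 20n ln x − 2x. Then f'(x) = 20n/x − 2 = 0 at x* = 20n/2, and f''(x*) = −20n/x*^2 = −2^2/(20n). Laplace's method (interior maximum) gives
  I(n) ~ e^(f(x*)) · sqrt(2π / |f''(x*)|)
        = exp(20n ln(20n/2) − 20n) · sqrt(2π · 20n / 2^2)
        = (20n/2)^(20n) e^(−20n) · sqrt(2π·20n) / 2
        = (sqrt(2π·20n) / 2) · (20n/(2e))^(20n).
This matches Γ(20n+1)/2^(20n+1) with Stirling applied to Γ.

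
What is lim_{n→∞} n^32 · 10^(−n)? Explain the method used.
lim = 0

Exponentials with base > 1 dominate every fixed polynomial: for any fixed c, n^c / 10^n → 0 as n → ∞ (e.g. by the ratio test, or by writing 10^n = e^(n ln 10) and noting e^(n ln 10) / n^c → ∞). Hence n^32 · 10^(−n) = n^32 / 10^n → 0.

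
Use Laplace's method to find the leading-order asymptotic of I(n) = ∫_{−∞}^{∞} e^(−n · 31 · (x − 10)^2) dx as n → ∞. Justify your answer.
I(n) = sqrt(π/(31n))

Here φ(x) = 31 · (x − 10)^2 has its unique minimum at x* = 10 with φ(x*) = 0 and φ''(x*) = 62. Laplace's method gives
  I(n) ~ e^(−n φ(x*)) · sqrt(2π / (n · φ''(x*))) = sqrt(2π / (62n)) = sqrt(π/(31n)).
This is exact: substituting u = (x − 10)·sqrt(31n) gives I(n) = (1/sqrt(31n)) ∫_{−∞}^{∞} e^(−u^2) du = sqrt(π/(31n)).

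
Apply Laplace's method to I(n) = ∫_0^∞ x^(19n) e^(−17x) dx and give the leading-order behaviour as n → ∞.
I(n) ~ (sqrt(2π·19n) / 17) · (19n/(17e))^(19n)

Write the integrand as exp(19n ln x − 17x) and set f(x) = 19n ln x − 17x. Then f'(x) = 19n/x − 17 = 0 at x* = 19n/17, and f''(x*) = −19n/x*^2 = −17^2/(19n). Laplace's method (interior maximum) gives
  I(n) ~ e^(f(x*)) · sqrt(2π / |f''(x*)|)
        = exp(19n ln(19n/17) − 19n) · sqrt(2π · 19n / 17^2)
        = (19n/17)^(19n) e^(−19n) · sqrt(2π·19n) / 17
        = (sqrt(2π·19n) / 17) · (19n/(17e))^(19n).
This matches Γ(19n+1)/17^(19n+1) with Stirling applied to Γ.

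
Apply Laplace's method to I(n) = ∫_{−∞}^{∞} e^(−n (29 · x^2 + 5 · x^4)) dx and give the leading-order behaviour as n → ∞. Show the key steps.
I(n) ~ sqrt(π/(29n))

φ(x) = 29 · x^2 + 5 · x^4 has its unique global minimum at x* = 0 (since φ'(x) = 58x + 20x^3 = 0 only at x = 0 for real x with both coefficients positive, and φ → ∞ as |x| → ∞). At x* = 0, φ(0) = 0 and φ''(0) = 58. Laplace's method then gives
  I(n) ~ sqrt(2π / (n · φ''(0))) · e^(−n φ(0)) = sqrt(2π / (58n)) = sqrt(π/(29n)).
The 5 · x^4 term contributes only at subleading order (an O(1/n) relative correction).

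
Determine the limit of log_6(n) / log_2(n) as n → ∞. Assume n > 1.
lim = ln(2) / ln(6) = log_6(2)

Change of base: log_6(n) = ln n / ln 6 and log_2(n) = ln n / ln 2. The ratio is (ln n / ln 6) · (ln 2 / ln n) = ln 2 / ln 6, a constant independent of n. So the limit is ln 2 / ln 6 = log_6(2).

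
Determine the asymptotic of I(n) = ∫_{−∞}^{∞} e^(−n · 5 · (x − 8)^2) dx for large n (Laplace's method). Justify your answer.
I(n) = sqrt(π/(5n))

Here φ(x) = 5 · (x − 8)^2 has its unique minimum at x* = 8 with φ(x*) = 0 and φ''(x*) = 10. Laplace's method gives
  I(n) ~ e^(−n φ(x*)) · sqrt(2π / (n · φ''(x*))) = sqrt(2π / (10n)) = sqrt(π/(5n)).
This is exact: substituting u = (x − 8)·sqrt(5n) gives I(n) = (1/sqrt(5n)) ∫_{−∞}^{∞} e^(−u^2) du = sqrt(π/(5n)).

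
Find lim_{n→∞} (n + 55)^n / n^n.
lim = e^55

Rewrite as (1 + 55/n)^(n). By the standard limit (1 + x/n)^n → e^x, we have (1 + 55/n)^n → e^55, and raising to the 1st power gives e^55.
More precisely, ln[(1 + 55/n)^(n)] = n · ln(1 + 55/n) = n · (55/n + O(1/n^2)) = 55 + O(1/n) → 55.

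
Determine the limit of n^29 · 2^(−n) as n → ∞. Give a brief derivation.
lim = 0

Exponentials with base > 1 dominate every fixed polynomial: for any fixed c, n^c / 2^n → 0 as n → ∞ (e.g. by the ratio test, or by writing 2^n = e^(n ln 2) and noting e^(n ln 2) / n^c → ∞). Hence n^29 · 2^(−n) = n^29 / 2^n → 0.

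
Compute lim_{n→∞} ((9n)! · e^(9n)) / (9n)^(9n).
lim = ∞

Stirling: (9n)! ~ sqrt(2π·9n) · (9n/e)^(9n). Hence
  (9n)! · e^(9n) / (9n)^(9n) ~ sqrt(2π·9n) = sqrt(2π·9) · sqrt(n) → ∞.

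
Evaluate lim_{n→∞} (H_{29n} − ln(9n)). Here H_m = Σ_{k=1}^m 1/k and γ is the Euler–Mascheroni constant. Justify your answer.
lim = ln(29/9) + γ

By Euler-Maclaurin, H_m = ln m + γ + O(1/m). So
  H_{29n} − ln(9n) = ln(29n) + γ − ln(9n) + O(1/n)
                       = ln(29/9) + γ + O(1/n).
Hence the limit is ln(29/9) + γ.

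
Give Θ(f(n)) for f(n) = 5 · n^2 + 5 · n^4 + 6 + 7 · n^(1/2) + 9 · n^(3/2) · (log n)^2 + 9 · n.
f(n) ∈ Θ(n^4)

Compare the terms by growth order. For large n, n^a · (log n)^b dominates n^a' · (log n)^b' iff a > a', or (a = a' and b > b'). Ranking the 6 terms shows the dominant one is 5 · n^4. Hence f(n) ∈ Θ(n^4).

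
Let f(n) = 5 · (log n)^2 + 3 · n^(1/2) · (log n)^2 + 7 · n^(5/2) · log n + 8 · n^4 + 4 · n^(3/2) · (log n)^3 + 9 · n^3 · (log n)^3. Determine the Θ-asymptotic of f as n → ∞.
f(n) ∈ Θ(n^4)

Compare the terms by growth order. For large n, n^a · (log n)^b dominates n^a' · (log n)^b' iff a > a', or (a = a' and b > b'). Ranking the 6 terms shows the dominant one is 8 · n^4. Hence f(n) ∈ Θ(n^4).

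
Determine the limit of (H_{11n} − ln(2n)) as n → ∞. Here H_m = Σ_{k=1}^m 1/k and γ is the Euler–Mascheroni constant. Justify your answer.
lim = ln(11/2) + γ

By Euler-Maclaurin, H_m = ln m + γ + O(1/m). So
  H_{11n} − ln(2n) = ln(11n) + γ − ln(2n) + O(1/n)
                       = ln(11/2) + γ + O(1/n).
Hence the limit is ln(11/2) + γ.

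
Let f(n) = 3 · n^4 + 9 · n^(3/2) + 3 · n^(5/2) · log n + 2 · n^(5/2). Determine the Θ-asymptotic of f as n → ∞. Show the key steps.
f(n) ∈ Θ(n^4)

Compare the terms by growth order. For large n, n^a · (log n)^b dominates n^a' · (log n)^b' iff a > a', or (a = a' and b > b'). Ranking the 4 terms shows the dominant one is 3 · n^4. Hence f(n) ∈ Θ(n^4).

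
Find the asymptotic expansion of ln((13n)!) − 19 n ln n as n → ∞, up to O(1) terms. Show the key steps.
ln((13n)!) − 19 n ln n = −6 n ln n + 13(ln 13 − 1) n + (1/2) ln(2π·13n) + O(1/n)

Stirling: ln((13n)!) = 13n ln(13n) − 13n + (1/2) ln(2π·13n) + O(1/n).
Expand 13n ln(13n) = 13n (ln n + ln 13) = 13n ln n + 13n ln 13.
Subtract 19n ln n: leading term is (13 − 19) n ln n = −6 n ln n. The next term is 13n ln 13 − 13n = 13(ln 13 − 1) n. Then the (1/2) ln(2π·13n) correction.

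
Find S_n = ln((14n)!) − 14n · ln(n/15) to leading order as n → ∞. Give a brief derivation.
S_n ~ 14n · (ln 210 − 1) + O(ln n)

Stirling: ln((14n)!) = 14n ln(14n) − 14n + O(ln n).
  S_n = 14n ln(14n) − 14n − 14n ln(n/15) + O(ln n)
      = 14n ln(14n) − 14n ln n + 14n ln 15 − 14n + O(ln n)
      = 14n ln 14 + 14n ln 15 − 14n + O(ln n)
      = 14n (ln 210 − 1) + O(ln n).
Numerically ln(210) − 1 ≈ 4.3471.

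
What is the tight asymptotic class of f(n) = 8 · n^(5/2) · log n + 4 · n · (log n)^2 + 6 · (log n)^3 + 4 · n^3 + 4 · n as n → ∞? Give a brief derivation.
f(n) ∈ Θ(n^3)

Compare the terms by growth order. For large n, n^a · (log n)^b dominates n^a' · (log n)^b' iff a > a', or (a = a' and b > b'). Ranking the 5 terms shows the dominant one is 4 · n^3. Hence f(n) ∈ Θ(n^3).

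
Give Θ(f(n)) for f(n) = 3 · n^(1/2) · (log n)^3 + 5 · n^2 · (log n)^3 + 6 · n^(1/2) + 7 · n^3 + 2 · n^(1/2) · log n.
f(n) ∈ Θ(n^3)

Compare the terms by growth order. For large n, n^a · (log n)^b dominates n^a' · (log n)^b' iff a > a', or (a = a' and b > b'). Ranking the 5 terms shows the dominant one is 7 · n^3. Hence f(n) ∈ Θ(n^3).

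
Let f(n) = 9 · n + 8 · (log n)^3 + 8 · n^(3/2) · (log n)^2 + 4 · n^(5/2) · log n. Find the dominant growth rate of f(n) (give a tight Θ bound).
f(n) ∈ Θ(n^(5/2) · log n)

Compare the terms by growth order. For large n, n^a · (log n)^b dominates n^a' · (log n)^b' iff a > a', or (a = a' and b > b'). Ranking the 4 terms shows the dominant one is 4 · n^(5/2) · log n. Hence f(n) ∈ Θ(n^(5/2) · log n).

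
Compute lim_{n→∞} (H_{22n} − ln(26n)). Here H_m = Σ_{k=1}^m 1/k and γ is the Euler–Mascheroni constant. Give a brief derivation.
lim = ln(11/13) + γ

By Euler-Maclaurin, H_m = ln m + γ + O(1/m). So
  H_{22n} − ln(26n) = ln(22n) + γ − ln(26n) + O(1/n)
                       = ln(22/26) + γ + O(1/n).
Hence the limit is ln(22/26) + γ (= ln(11/13)).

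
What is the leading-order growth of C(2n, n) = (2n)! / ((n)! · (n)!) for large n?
C(2n, n) ~ (4)^(n) · sqrt(1/(π·n))

Write N = n. Apply Stirling to each factorial:
  (2N)! ~ sqrt(2π·2N) · (2N/e)^(2N),
  N! ~ sqrt(2π N) · (N/e)^N,
  (1N)! ~ sqrt(2π·1N) · (1N/e)^(1N).
The exponential factors combine to (2N)^(2N) / (N^N · (1N)^(1N)) = 2^(2N)/1^(1N) = (2^2/1^1)^N = (4)^N.
The square-root prefactors combine to sqrt(2π·2N) / (sqrt(2π N)·sqrt(2π·1N)) = sqrt(2 / (2π·1·N)) = sqrt(1/(π·n)).
Substituting N = n: C(2n, n) ~ (4)^(n) · sqrt(1/(π·n)).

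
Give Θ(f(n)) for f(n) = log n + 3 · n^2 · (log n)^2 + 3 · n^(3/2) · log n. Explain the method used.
f(n) ∈ Θ(n^2 · (log n)^2)

Compare the terms by growth order. For large n, n^a · (log n)^b dominates n^a' · (log n)^b' iff a > a', or (a = a' and b > b'). Ranking the 3 terms shows the dominant one is 3 · n^2 · (log n)^2. Hence f(n) ∈ Θ(n^2 · (log n)^2).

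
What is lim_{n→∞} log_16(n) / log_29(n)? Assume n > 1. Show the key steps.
lim = ln(29) / ln(16) = log_16(29)

Change of base: log_16(n) = ln n / ln 16 and log_29(n) = ln n / ln 29. The ratio is (ln n / ln 16) · (ln 29 / ln n) = ln 29 / ln 16, a constant independent of n. So the limit is ln 29 / ln 16 = log_16(29).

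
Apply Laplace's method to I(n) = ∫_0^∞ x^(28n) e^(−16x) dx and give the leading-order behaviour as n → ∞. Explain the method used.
I(n) ~ (sqrt(2π·28n) / 16) · (28n/(16e))^(28n)

Write the integrand as exp(28n ln x − 16x) and set f(x) = 28n ln x − 16x. Then f'(x) = 28n/x − 16 = 0 at x* = 28n/16, and f''(x*) = −28n/x*^2 = −16^2/(28n). Laplace's method (interior maximum) gives
  I(n) ~ e^(f(x*)) · sqrt(2π / |f''(x*)|)
        = exp(28n ln(28n/16) − 28n) · sqrt(2π · 28n / 16^2)
        = (28n/16)^(28n) e^(−28n) · sqrt(2π·28n) / 16
        = (sqrt(2π·28n) / 16) · (28n/(16e))^(28n).
This matches Γ(28n+1)/16^(28n+1) with Stirling applied to Γ.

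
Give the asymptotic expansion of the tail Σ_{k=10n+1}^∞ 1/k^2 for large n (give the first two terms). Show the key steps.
Σ_{k>10n} 1/k^2 = 1/(1 · (10n)) − 1/(2 · (10n)^2) + O(1/(10n)^3)

Compare to the integral: ∫_{10n}^∞ x^(−2) dx = [−x^(−1)/1]_{10n}^∞ = 1/((2−1)·(10n)). The Euler-Maclaurin correction adds −f(10n)/2 = −1/(2·(10n)^2). Euler-Maclaurin then gives
  Σ_{k>10n} 1/k^2 = ∫_{10n}^∞ dx/x^2 − 1/(2·(10n)^2) + O(1/(10n)^3).
(Equivalently this is ζ(2) − Σ_{k≤10n} 1/k^2.)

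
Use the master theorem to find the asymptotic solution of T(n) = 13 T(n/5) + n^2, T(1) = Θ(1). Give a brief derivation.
T(n) = Θ(n^2)

log_5 13 ≈ 1.594. f(n) = n^2 dominates n^(log_5 13) since 2 > 1.594, and the regularity condition a·f(n/b) = 13·(n/5)^2 = (13/25)·n^2 ≤ c·f(n) holds with c = 13/25 ≈ 0.52 < 1. So this is Case 3: T(n) = Θ(f(n)) = Θ(n^2).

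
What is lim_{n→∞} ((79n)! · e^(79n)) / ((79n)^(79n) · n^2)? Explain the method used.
lim = 0

Stirling: (79n)! ~ sqrt(2π·79n) · (79n/e)^(79n). Hence
  (79n)! · e^(79n) / (79n)^(79n) ~ sqrt(2π·79n).
Dividing by n^2: sqrt(2π·79n) / n^2 = sqrt(2π·79) · n^((1−4)/2), so the expression behaves like sqrt(2π·79) · n^((1−4)/2) → 0.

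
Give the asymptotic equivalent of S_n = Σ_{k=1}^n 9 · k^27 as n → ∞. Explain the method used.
S_n ~ 9 · n^28 / 28

By integral comparison (Euler-Maclaurin), Σ_{k=1}^n 9 · k^27 = 9 · ∫_0^n x^27 dx + O(n^27) = 9 · n^28/28 + O(n^27). (Equivalently, Faulhaber's formula gives the same leading term.)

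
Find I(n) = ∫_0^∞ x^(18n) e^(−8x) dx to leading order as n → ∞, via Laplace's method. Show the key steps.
I(n) ~ (sqrt(2π·18n) / 8) · (18n/(8e))^(18n)

Write the integrand as exp(18n ln x − 8x) and set f(x) = 18n ln x − 8x. Then f'(x) = 18n/x − 8 = 0 at x* = 18n/8, and f''(x*) = −18n/x*^2 = −8^2/(18n). Laplace's method (interior maximum) gives
  I(n) ~ e^(f(x*)) · sqrt(2π / |f''(x*)|)
        = exp(18n ln(18n/8) − 18n) · sqrt(2π · 18n / 8^2)
        = (18n/8)^(18n) e^(−18n) · sqrt(2π·18n) / 8
        = (sqrt(2π·18n) / 8) · (18n/(8e))^(18n).
This matches Γ(18n+1)/8^(18n+1) with Stirling applied to Γ.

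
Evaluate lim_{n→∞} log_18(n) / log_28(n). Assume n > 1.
lim = ln(28) / ln(18) = log_18(28)

Change of base: log_18(n) = ln n / ln 18 and log_28(n) = ln n / ln 28. The ratio is (ln n / ln 18) · (ln 28 / ln n) = ln 28 / ln 18, a constant independent of n. So the limit is ln 28 / ln 18 = log_18(28).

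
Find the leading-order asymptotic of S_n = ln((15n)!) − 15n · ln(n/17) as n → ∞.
S_n ~ 15n · (ln 255 − 1) + O(ln n)

Stirling: ln((15n)!) = 15n ln(15n) − 15n + O(ln n).
  S_n = 15n ln(15n) − 15n − 15n ln(n/17) + O(ln n)
      = 15n ln(15n) − 15n ln n + 15n ln 17 − 15n + O(ln n)
      = 15n ln 15 + 15n ln 17 − 15n + O(ln n)
      = 15n (ln 255 − 1) + O(ln n).
Numerically ln(255) − 1 ≈ 4.5413.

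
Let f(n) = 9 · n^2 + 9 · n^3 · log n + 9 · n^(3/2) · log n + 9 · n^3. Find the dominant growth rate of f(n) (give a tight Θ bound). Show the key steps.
f(n) ∈ Θ(n^3 · log n)

Compare the terms by growth order. For large n, n^a · (log n)^b dominates n^a' · (log n)^b' iff a > a', or (a = a' and b > b'). Ranking the 4 terms shows the dominant one is 9 · n^3 · log n. Hence f(n) ∈ Θ(n^3 · log n).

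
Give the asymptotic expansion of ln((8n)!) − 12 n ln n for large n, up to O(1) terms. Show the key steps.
ln((8n)!) − 12 n ln n = −4 n ln n + 8(ln 8 − 1) n + (1/2) ln(2π·8n) + O(1/n)

Stirling: ln((8n)!) = 8n ln(8n) − 8n + (1/2) ln(2π·8n) + O(1/n).
Expand 8n ln(8n) = 8n (ln n + ln 8) = 8n ln n + 8n ln 8.
Subtract 12n ln n: leading term is (8 − 12) n ln n = −4 n ln n. The next term is 8n ln 8 − 8n = 8(ln 8 − 1) n. Then the (1/2) ln(2π·8n) correction.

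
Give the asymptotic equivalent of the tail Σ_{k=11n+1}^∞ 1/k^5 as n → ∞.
Σ_{k>11n} 1/k^5 ~ 1/(4 · (11n)^4)

Compare to the integral: ∫_{11n}^∞ x^(−5) dx = [−x^(−4)/4]_{11n}^∞ = 1/((5−1)·(11n)^4). Euler-Maclaurin then gives
  Σ_{k>11n} 1/k^5 = ∫_{11n}^∞ dx/x^5 − 1/(2·(11n)^5) + O(1/(11n)^6).
(Equivalently this is ζ(5) − Σ_{k≤11n} 1/k^5.)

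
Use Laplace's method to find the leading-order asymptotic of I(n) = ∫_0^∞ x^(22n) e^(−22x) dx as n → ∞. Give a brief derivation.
I(n) ~ (sqrt(2π·22n) / 22) · (22n/(22e))^(22n)

Write the integrand as exp(22n ln x − 22x) and set f(x) = 22n ln x − 22x. Then f'(x) = 22n/x − 22 = 0 at x* = 22n/22, and f''(x*) = −22n/x*^2 = −22^2/(22n). Laplace's method (interior maximum) gives
  I(n) ~ e^(f(x*)) · sqrt(2π / |f''(x*)|)
        = exp(22n ln(22n/22) − 22n) · sqrt(2π · 22n / 22^2)
        = (22n/22)^(22n) e^(−22n) · sqrt(2π·22n) / 22
        = (sqrt(2π·22n) / 22) · (22n/(22e))^(22n).
This matches Γ(22n+1)/22^(22n+1) with Stirling applied to Γ.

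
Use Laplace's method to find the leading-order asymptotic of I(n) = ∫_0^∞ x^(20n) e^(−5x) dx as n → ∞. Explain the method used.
I(n) ~ (sqrt(2π·20n) / 5) · (20n/(5e))^(20n)

Write the integrand as exp(20n ln x − 5x) and set f(x) = 20n ln x − 5x. Then f'(x) = 20n/x − 5 = 0 at x* = 20n/5, and f''(x*) = −20n/x*^2 = −5^2/(20n). Laplace's method (interior maximum) gives
  I(n) ~ e^(f(x*)) · sqrt(2π / |f''(x*)|)
        = exp(20n ln(20n/5) − 20n) · sqrt(2π · 20n / 5^2)
        = (20n/5)^(20n) e^(−20n) · sqrt(2π·20n) / 5
        = (sqrt(2π·20n) / 5) · (20n/(5e))^(20n).
This matches Γ(20n+1)/5^(20n+1) with Stirling applied to Γ.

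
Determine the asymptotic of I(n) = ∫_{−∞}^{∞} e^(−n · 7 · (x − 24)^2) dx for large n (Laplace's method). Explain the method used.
I(n) = sqrt(π/(7n))

Here φ(x) = 7 · (x − 24)^2 has its unique minimum at x* = 24 with φ(x*) = 0 and φ''(x*) = 14. Laplace's method gives
  I(n) ~ e^(−n φ(x*)) · sqrt(2π / (n · φ''(x*))) = sqrt(2π / (14n)) = sqrt(π/(7n)).
This is exact: substituting u = (x − 24)·sqrt(7n) gives I(n) = (1/sqrt(7n)) ∫_{−∞}^{∞} e^(−u^2) du = sqrt(π/(7n)).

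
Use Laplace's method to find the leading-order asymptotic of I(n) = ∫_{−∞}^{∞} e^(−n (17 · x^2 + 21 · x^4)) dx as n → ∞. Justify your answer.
I(n) ~ sqrt(π/(17n))

φ(x) = 17 · x^2 + 21 · x^4 has its unique global minimum at x* = 0 (since φ'(x) = 34x + 84x^3 = 0 only at x = 0 for real x with both coefficients positive, and φ → ∞ as |x| → ∞). At x* = 0, φ(0) = 0 and φ''(0) = 34. Laplace's method then gives
  I(n) ~ sqrt(2π / (n · φ''(0))) · e^(−n φ(0)) = sqrt(2π / (34n)) = sqrt(π/(17n)).
The 21 · x^4 term contributes only at subleading order (an O(1/n) relative correction).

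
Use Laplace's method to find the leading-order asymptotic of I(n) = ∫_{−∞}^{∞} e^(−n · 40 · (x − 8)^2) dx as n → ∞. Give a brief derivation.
I(n) = sqrt(π/(40n))

Here φ(x) = 40 · (x − 8)^2 has its unique minimum at x* = 8 with φ(x*) = 0 and φ''(x*) = 80. Laplace's method gives
  I(n) ~ e^(−n φ(x*)) · sqrt(2π / (n · φ''(x*))) = sqrt(2π / (80n)) = sqrt(π/(40n)).
This is exact: substituting u = (x − 8)·sqrt(40n) gives I(n) = (1/sqrt(40n)) ∫_{−∞}^{∞} e^(−u^2) du = sqrt(π/(40n)).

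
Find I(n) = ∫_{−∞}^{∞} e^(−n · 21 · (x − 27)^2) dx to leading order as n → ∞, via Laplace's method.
I(n) = sqrt(π/(21n))

Here φ(x) = 21 · (x − 27)^2 has its unique minimum at x* = 27 with φ(x*) = 0 and φ''(x*) = 42. Laplace's method gives
  I(n) ~ e^(−n φ(x*)) · sqrt(2π / (n · φ''(x*))) = sqrt(2π / (42n)) = sqrt(π/(21n)).
This is exact: substituting u = (x − 27)·sqrt(21n) gives I(n) = (1/sqrt(21n)) ∫_{−∞}^{∞} e^(−u^2) du = sqrt(π/(21n)).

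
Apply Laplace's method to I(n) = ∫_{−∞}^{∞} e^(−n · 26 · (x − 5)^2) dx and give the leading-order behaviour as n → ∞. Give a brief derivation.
I(n) = sqrt(π/(26n))

Here φ(x) = 26 · (x − 5)^2 has its unique minimum at x* = 5 with φ(x*) = 0 and φ''(x*) = 52. Laplace's method gives
  I(n) ~ e^(−n φ(x*)) · sqrt(2π / (n · φ''(x*))) = sqrt(2π / (52n)) = sqrt(π/(26n)).
This is exact: substituting u = (x − 5)·sqrt(26n) gives I(n) = (1/sqrt(26n)) ∫_{−∞}^{∞} e^(−u^2) du = sqrt(π/(26n)).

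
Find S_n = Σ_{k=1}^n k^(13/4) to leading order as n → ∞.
S_n ~ (4/17) · n^(17/4)

Integral comparison: Σ_{k=1}^n k^(13/4) = ∫_0^n x^(13/4) dx + O(n^(13/4)). The integral is n^(1 + 13/4) / (1 + 13/4) = n^((13+4)/4) / ((13+4)/4) = (4/17) · n^(17/4).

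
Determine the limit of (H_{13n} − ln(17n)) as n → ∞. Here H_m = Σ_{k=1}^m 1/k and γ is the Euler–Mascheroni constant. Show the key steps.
lim = ln(13/17) + γ

By Euler-Maclaurin, H_m = ln m + γ + O(1/m). So
  H_{13n} − ln(17n) = ln(13n) + γ − ln(17n) + O(1/n)
                       = ln(13/17) + γ + O(1/n).
Hence the limit is ln(13/17) + γ.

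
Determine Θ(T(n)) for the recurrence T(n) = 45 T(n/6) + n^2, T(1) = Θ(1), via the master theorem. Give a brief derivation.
T(n) = Θ(n^(log_6 45))

Master theorem: compare f(n) = n^2 to n^(log_6 45) where log_6 45 ≈ 2.125. Since 2 < log_6 45, we have f(n) = O(n^(log_6 45 − ε)) for some ε > 0 — Case 1. Hence T(n) = Θ(n^(log_6 45)).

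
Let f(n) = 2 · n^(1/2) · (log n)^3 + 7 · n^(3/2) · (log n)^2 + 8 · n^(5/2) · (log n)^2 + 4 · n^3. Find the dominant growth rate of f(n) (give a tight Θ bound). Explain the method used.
f(n) ∈ Θ(n^3)

Compare the terms by growth order. For large n, n^a · (log n)^b dominates n^a' · (log n)^b' iff a > a', or (a = a' and b > b'). Ranking the 4 terms shows the dominant one is 4 · n^3. Hence f(n) ∈ Θ(n^3).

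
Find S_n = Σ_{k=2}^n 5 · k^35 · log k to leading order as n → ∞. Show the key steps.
S_n ~ 5 · n^36 log n / 36 − 5 · n^36 / 1296

By integral comparison, S_n = ∫_1^n 5 · x^35 · log x dx + O(n^35 · log n). For the integral, ∫ x^35 log x dx = n^36 log n / 36 − n^36/1296 (integration by parts). Hence S_n ~ 5 · n^36 log n / 36 − 5 · n^36 / 1296.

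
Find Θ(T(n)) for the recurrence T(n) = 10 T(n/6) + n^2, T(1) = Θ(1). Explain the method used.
T(n) = Θ(n^2)

log_6 10 ≈ 1.285. f(n) = n^2 dominates n^(log_6 10) since 2 > 1.285, and the regularity condition a·f(n/b) = 10·(n/6)^2 = (10/36)·n^2 ≤ c·f(n) holds with c = 10/36 ≈ 0.278 < 1. So this is Case 3: T(n) = Θ(f(n)) = Θ(n^2).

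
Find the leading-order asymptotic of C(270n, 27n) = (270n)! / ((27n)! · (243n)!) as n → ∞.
C(270n, 27n) ~ (10000000000/387420489)^(27n) · sqrt(5/(9π·27n))

Write N = 27n. Apply Stirling to each factorial:
  (10N)! ~ sqrt(2π·10N) · (10N/e)^(10N),
  N! ~ sqrt(2π N) · (N/e)^N,
  (9N)! ~ sqrt(2π·9N) · (9N/e)^(9N).
The exponential factors combine to (10N)^(10N) / (N^N · (9N)^(9N)) = 10^(10N)/9^(9N) = (10^10/9^9)^N = (10000000000/387420489)^N.
The square-root prefactors combine to sqrt(2π·10N) / (sqrt(2π N)·sqrt(2π·9N)) = sqrt(10 / (2π·9·N)) = sqrt(5/(9π·27n)).
Substituting N = 27n: C(270n, 27n) ~ (10000000000/387420489)^(27n) · sqrt(5/(9π·27n)).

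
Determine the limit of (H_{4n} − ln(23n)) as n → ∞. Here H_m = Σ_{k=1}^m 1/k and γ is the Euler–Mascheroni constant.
lim = ln(4/23) + γ

By Euler-Maclaurin, H_m = ln m + γ + O(1/m). So
  H_{4n} − ln(23n) = ln(4n) + γ − ln(23n) + O(1/n)
                       = ln(4/23) + γ + O(1/n).
Hence the limit is ln(4/23) + γ.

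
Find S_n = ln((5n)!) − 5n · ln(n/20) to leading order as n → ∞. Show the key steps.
S_n ~ 5n · (ln 100 − 1) + O(ln n)

Stirling: ln((5n)!) = 5n ln(5n) − 5n + O(ln n).
  S_n = 5n ln(5n) − 5n − 5n ln(n/20) + O(ln n)
      = 5n ln(5n) − 5n ln n + 5n ln 20 − 5n + O(ln n)
      = 5n ln 5 + 5n ln 20 − 5n + O(ln n)
      = 5n (ln 100 − 1) + O(ln n).
Numerically ln(100) − 1 ≈ 3.6052.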